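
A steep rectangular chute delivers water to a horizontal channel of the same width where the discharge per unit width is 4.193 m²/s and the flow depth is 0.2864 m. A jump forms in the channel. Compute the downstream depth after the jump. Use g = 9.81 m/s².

V₁ = q/y₁ = 4.193/0.2864 = 14.64 m/s. Fr₁ = V₁/√(g·y₁) = 14.64/√(9.81×0.2864) = 8.734.
From the momentum equation for a rectangular channel, y₂/y₁ = ½[√(1 + 8Fr₁²) − 1] = ½[√611.31 − 1] = 11.86.
y₂ = 11.86 × 0.2864 = 3.397 m.

y₂ = 3.397 m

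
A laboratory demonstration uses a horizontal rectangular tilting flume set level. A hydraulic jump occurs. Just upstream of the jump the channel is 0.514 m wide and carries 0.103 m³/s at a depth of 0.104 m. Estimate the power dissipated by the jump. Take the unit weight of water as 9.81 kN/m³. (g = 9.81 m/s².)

P = 0.0225 kW

q = Q/b = 0.103/0.514 = 0.200 m²/s; V₁ = q/y₁ = 1.93 m/s. Fr₁ = V₁/√(g·y₁) = 1.91.
Conjugate-depth relation: y₂/y₁ = ½[√(1 + 8Fr₁²) − 1] = ½[√30.11 − 1] = 2.24.
y₂ = 2.24 × 0.104 = 0.233 m.
V₂ = q/y₂ = 0.200/0.233 = 0.859 m/s. E₁ = y₁ + V₁²/2g = 0.293 m; E₂ = y₂ + V₂²/2g = 0.271 m. ΔE = E₁ − E₂ = 0.0223 m.
P = γ·Q·ΔE = 9.81 × 0.103 × 0.0223 = 0.0225 kW.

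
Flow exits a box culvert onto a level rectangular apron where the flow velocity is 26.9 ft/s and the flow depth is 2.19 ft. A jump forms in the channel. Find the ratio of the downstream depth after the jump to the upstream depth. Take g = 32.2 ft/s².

y₂/y₁ = 4.06

Fr₁ = V₁/√(g·y₁) = 26.9/√(32.2×2.19) = 3.20.
Bélanger equation: y₂/y₁ = ½[√(1 + 8Fr₁²) − 1] = ½[√83.09 − 1] = 4.06.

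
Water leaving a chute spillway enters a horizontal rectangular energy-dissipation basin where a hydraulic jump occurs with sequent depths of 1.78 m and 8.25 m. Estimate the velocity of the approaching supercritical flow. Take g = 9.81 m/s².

V₁ = 15.1 m/s

For a rectangular channel the momentum equation gives q² = ½·g·y₁·y₂·(y₁ + y₂) = ½×9.81×1.78×8.25×10.0 = 722.
q = √722 = 26.9 m²/s.
V₁ = q/y₁ = 26.9/1.78 = 15.1 m/s.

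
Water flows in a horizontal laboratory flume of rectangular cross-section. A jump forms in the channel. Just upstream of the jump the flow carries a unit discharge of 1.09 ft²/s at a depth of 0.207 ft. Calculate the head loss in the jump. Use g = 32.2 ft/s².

V₁ = q/y₁ = 1.09/0.207 = 5.27 ft/s. Fr₁ = V₁/√(g·y₁) = 5.27/√(32.2×0.207) = 2.04.
From the momentum equation for a rectangular channel, y₂/y₁ = ½[√(1 + 8Fr₁²) − 1] = ½[√34.28 − 1] = 2.43.
y₂ = 2.43 × 0.207 = 0.502 ft.
V₂ = q/y₂ = 1.09/0.502 = 2.17 ft/s. E₁ = y₁ + V₁²/2g = 0.638 ft; E₂ = y₂ + V₂²/2g = 0.576 ft. ΔE = E₁ − E₂ = 0.0620 ft.

ΔE = 0.0620 ft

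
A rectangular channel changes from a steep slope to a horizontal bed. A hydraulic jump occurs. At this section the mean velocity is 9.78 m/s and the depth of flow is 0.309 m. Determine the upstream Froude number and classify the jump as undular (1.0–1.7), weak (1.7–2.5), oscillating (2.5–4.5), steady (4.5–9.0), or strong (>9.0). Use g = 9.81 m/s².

Fr₁ = V₁/√(g·y₁) = 9.78/√(9.81×0.309) = 5.62.
Fr₁ = 5.62 lies in the steady range.

Fr₁ = 5.62; steady jump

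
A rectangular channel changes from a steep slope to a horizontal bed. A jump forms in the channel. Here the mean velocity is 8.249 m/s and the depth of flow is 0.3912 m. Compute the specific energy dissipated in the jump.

Fr₁ = V₁/√(g·y₁) = 8.249/√(9.81×0.3912) = 4.211.
Sequent-depth ratio: y₂/y₁ = ½[√(1 + 8Fr₁²) − 1] = ½[√142.85 − 1] = 5.476.
y₂ = 5.476 × 0.3912 = 2.142 m.
Head loss: ΔE = (y₂ − y₁)³/(4y₁y₂) = (2.142 − 0.3912)³/(4×0.3912×2.142) = 5.369/3.352 = 1.602 m.

ΔE = 1.602 m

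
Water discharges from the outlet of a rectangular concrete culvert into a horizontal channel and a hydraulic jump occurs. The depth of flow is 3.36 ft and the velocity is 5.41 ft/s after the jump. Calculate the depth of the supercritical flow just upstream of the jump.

Fr₂ = V₂/√(g·y₂) = 5.41/√(32.2×3.36) = 0.520.
Since the conjugate-depth ratio holds either way, y₁/y₂ = ½[√(1 + 8Fr₂²) − 1] = ½[√3.164 − 1] = 0.389.
y₁ = 0.389 × 3.36 = 1.31 ft.

y₁ = 1.31 ft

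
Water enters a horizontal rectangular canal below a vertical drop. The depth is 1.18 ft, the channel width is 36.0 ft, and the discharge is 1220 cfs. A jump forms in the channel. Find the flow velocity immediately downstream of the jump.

q = Q/b = 1220/36.0 = 33.9 ft²/s; V₁ = q/y₁ = 28.7 ft/s. Fr₁ = V₁/√(g·y₁) = 4.66.
Conjugate-depth relation: y₂/y₁ = ½[√(1 + 8Fr₁²) − 1] = ½[√174.7 − 1] = 6.11.
y₂ = 6.11 × 1.18 = 7.21 ft.
V₂ = q/y₂ = 33.9/7.21 = 4.70 ft/s.

V₂ = 4.70 ft/s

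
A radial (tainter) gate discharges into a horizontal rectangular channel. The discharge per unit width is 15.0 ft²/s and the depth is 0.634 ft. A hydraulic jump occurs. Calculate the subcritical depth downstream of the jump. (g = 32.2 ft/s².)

V₁ = q/y₁ = 15.0/0.634 = 23.7 ft/s. Fr₁ = V₁/√(g·y₁) = 23.7/√(32.2×0.634) = 5.24.
By Bélanger, y₂/y₁ = ½[√(1 + 8Fr₁²) − 1] = ½[√220.4 − 1] = 6.92.
y₂ = 6.92 × 0.634 = 4.39 ft.

y₂ = 4.39 ft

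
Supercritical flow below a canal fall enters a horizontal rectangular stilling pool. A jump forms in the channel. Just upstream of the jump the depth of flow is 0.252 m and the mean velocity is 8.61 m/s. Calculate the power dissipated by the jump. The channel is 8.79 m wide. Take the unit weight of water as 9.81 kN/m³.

P = 398 kW

Fr₁ = V₁/√(g·y₁) = 8.61/√(9.81×0.252) = 5.48.
Conjugate-depth relation: y₂/y₁ = ½[√(1 + 8Fr₁²) − 1] = ½[√240.9 − 1] = 7.26.
y₂ = 7.26 × 0.252 = 1.83 m.
q = V₁·y₁ = 8.61 × 0.252 = 2.17 m²/s. V₂ = q/y₂ = 2.17/1.83 = 1.19 m/s. E₁ = y₁ + V₁²/2g = 4.03 m; E₂ = y₂ + V₂²/2g = 1.90 m. ΔE = E₁ − E₂ = 2.13 m.
Q = q·b = 2.17 × 8.79 = 19.1 m³/s. P = γ·Q·ΔE = 9.81 × 19.1 × 2.13 = 398 kW.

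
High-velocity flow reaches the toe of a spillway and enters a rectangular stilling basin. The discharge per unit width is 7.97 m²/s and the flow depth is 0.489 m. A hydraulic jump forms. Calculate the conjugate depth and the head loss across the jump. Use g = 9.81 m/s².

y₂ = 4.91 m; ΔE = 8.99 m

V₁ = q/y₁ = 7.97/0.489 = 16.3 m/s. Fr₁ = V₁/√(g·y₁) = 16.3/√(9.81×0.489) = 7.44.
Conjugate-depth relation: y₂/y₁ = ½[√(1 + 8Fr₁²) − 1] = ½[√444.0 − 1] = 10.0.
y₂ = 10.0 × 0.489 = 4.91 m.
V₂ = q/y₂ = 7.97/4.91 = 1.62 m/s. E₁ = y₁ + V₁²/2g = 14.0 m; E₂ = y₂ + V₂²/2g = 5.04 m. ΔE = E₁ − E₂ = 8.99 m.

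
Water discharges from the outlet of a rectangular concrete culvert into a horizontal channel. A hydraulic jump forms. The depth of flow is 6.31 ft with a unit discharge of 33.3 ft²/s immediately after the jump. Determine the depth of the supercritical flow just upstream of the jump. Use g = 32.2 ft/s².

V₂ = q/y₂ = 33.3/6.31 = 5.28 ft/s; Fr₂ = V₂/√(g·y₂) = 0.370.
From the momentum equation (using Fr₂), y₁/y₂ = ½[√(1 + 8Fr₂²) − 1] = ½[√2.097 − 1] = 0.224.
y₁ = 0.224 × 6.31 = 1.41 ft.

y₁ = 1.41 ft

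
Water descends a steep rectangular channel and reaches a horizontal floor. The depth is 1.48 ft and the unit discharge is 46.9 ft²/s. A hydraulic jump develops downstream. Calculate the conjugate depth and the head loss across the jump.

V₁ = q/y₁ = 46.9/1.48 = 31.7 ft/s. Fr₁ = V₁/√(g·y₁) = 31.7/√(32.2×1.48) = 4.59.
Sequent-depth ratio: y₂/y₁ = ½[√(1 + 8Fr₁²) − 1] = ½[√169.6 − 1] = 6.01.
y₂ = 6.01 × 1.48 = 8.90 ft.
Head loss: ΔE = (y₂ − y₁)³/(4y₁y₂) = (8.90 − 1.48)³/(4×1.48×8.90) = 408/52.7 = 7.75 ft.

y₂ = 8.90 ft; ΔE = 7.75 ft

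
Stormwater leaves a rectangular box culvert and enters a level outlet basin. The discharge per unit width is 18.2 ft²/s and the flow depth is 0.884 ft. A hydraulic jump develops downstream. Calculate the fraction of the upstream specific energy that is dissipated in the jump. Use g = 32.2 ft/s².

V₁ = q/y₁ = 18.2/0.884 = 20.6 ft/s. Fr₁ = V₁/√(g·y₁) = 20.6/√(32.2×0.884) = 3.86.
Sequent-depth ratio: y₂/y₁ = ½[√(1 + 8Fr₁²) − 1] = ½[√120.1 − 1] = 4.98.
y₂ = 4.98 × 0.884 = 4.40 ft.
E₁ = y₁ + V₁²/2g = 7.47 ft. ΔE = (y₂ − y₁)³/(4y₁y₂) = 2.80 ft. ΔE/E₁ = 2.80/7.47 = 0.375.

ΔE/E₁ = 0.375 (37.5%)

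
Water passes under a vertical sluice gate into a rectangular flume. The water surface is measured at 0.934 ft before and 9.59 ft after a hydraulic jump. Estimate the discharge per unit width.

q = 39.0 ft²/s

For a rectangular channel the momentum equation gives q² = ½·g·y₁·y₂·(y₁ + y₂) = ½×32.2×0.934×9.59×10.5 = 1518.
q = √1518 = 39.0 ft²/s.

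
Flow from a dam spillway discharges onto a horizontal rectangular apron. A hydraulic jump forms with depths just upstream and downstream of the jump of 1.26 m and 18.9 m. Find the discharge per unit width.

For a rectangular channel the momentum equation gives q² = ½·g·y₁·y₂·(y₁ + y₂) = ½×9.81×1.26×18.9×20.2 = 2355.
q = √2355 = 48.5 m²/s.

q = 48.5 m²/s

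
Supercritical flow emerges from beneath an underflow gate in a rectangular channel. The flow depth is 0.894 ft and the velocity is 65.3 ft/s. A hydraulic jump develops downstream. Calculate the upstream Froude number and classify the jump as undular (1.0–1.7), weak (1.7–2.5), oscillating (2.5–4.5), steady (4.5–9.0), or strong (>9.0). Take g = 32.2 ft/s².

Fr₁ = V₁/√(g·y₁) = 65.3/√(32.2×0.894) = 12.2.
Fr₁ = 12.2 lies in the strong range.

Fr₁ = 12.2; strong jump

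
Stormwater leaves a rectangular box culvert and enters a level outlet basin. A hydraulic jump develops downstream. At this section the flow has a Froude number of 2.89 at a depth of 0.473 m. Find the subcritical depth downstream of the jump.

y₂ = 1.71 m

Fr₁ = 2.89 (given).
Conjugate-depth relation: y₂/y₁ = ½[√(1 + 8Fr₁²) − 1] = ½[√67.82 − 1] = 3.62.
y₂ = 3.62 × 0.473 = 1.71 m.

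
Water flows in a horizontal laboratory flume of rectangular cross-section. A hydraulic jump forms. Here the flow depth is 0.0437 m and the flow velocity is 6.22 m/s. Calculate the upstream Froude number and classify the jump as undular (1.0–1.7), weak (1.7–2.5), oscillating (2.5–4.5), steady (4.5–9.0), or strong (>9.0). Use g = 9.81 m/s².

Fr₁ = 9.50; strong jump

Fr₁ = V₁/√(g·y₁) = 6.22/√(9.81×0.0437) = 9.50.
Fr₁ = 9.50 lies in the strong range.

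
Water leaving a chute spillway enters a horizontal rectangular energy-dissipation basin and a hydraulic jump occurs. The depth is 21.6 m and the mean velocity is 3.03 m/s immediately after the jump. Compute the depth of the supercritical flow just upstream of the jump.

y₁ = 1.73 m

Fr₂ = V₂/√(g·y₂) = 3.03/√(9.81×21.6) = 0.208.
Since the conjugate-depth ratio holds either way, y₁/y₂ = ½[√(1 + 8Fr₂²) − 1] = ½[√1.347 − 1] = 0.0802.
y₁ = 0.0802 × 21.6 = 1.73 m.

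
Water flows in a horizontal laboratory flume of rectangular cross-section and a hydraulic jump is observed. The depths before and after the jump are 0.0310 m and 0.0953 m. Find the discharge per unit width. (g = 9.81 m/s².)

q = 0.0428 m²/s

For a rectangular channel the momentum equation gives q² = ½·g·y₁·y₂·(y₁ + y₂) = ½×9.81×0.0310×0.0953×0.126 = 0.00183.
q = √0.00183 = 0.0428 m²/s.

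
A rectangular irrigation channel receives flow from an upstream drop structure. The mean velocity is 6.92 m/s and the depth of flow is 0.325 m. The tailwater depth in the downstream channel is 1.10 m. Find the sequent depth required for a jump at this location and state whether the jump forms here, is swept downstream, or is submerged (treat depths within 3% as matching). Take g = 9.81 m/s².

y₂ = 1.63 m; the jump is swept downstream

Fr₁ = V₁/√(g·y₁) = 6.92/√(9.81×0.325) = 3.88.
From the momentum equation for a rectangular channel, y₂/y₁ = ½[√(1 + 8Fr₁²) − 1] = ½[√121.2 − 1] = 5.00.
y₂ = 5.00 × 0.325 = 1.63 m.
Tailwater y_tw = 1.10 m: y_tw < y₂, so the jump is swept downstream.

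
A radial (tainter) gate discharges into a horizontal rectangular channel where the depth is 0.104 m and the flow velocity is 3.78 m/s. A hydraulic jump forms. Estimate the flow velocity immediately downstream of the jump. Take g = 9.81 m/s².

Fr₁ = V₁/√(g·y₁) = 3.78/√(9.81×0.104) = 3.74.
From the momentum equation for a rectangular channel, y₂/y₁ = ½[√(1 + 8Fr₁²) − 1] = ½[√113.0 − 1] = 4.82.
y₂ = 4.82 × 0.104 = 0.501 m.
q = V₁·y₁ = 3.78 × 0.104 = 0.393 m²/s.
V₂ = q/y₂ = 0.393/0.501 = 0.785 m/s.

V₂ = 0.785 m/s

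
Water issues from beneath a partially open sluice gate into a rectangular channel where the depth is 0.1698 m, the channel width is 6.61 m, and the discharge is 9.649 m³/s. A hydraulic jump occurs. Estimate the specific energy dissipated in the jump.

ΔE = 2.373 m

q = Q/b = 9.649/6.61 = 1.460 m²/s; V₁ = q/y₁ = 8.597 m/s. Fr₁ = V₁/√(g·y₁) = 6.661.
Sequent-depth ratio: y₂/y₁ = ½[√(1 + 8Fr₁²) − 1] = ½[√355.95 − 1] = 8.933.
y₂ = 8.933 × 0.1698 = 1.517 m.
Head loss: ΔE = (y₂ − y₁)³/(4y₁y₂) = (1.517 − 0.1698)³/(4×0.1698×1.517) = 2.444/1.030 = 2.373 m.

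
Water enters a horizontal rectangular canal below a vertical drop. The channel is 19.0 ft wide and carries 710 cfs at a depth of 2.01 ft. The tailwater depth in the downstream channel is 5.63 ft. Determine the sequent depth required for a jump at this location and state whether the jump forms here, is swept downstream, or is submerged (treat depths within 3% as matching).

q = Q/b = 710/19.0 = 37.4 ft²/s; V₁ = q/y₁ = 18.6 ft/s. Fr₁ = V₁/√(g·y₁) = 2.31.
From the momentum equation for a rectangular channel, y₂/y₁ = ½[√(1 + 8Fr₁²) − 1] = ½[√43.72 − 1] = 2.81.
y₂ = 2.81 × 2.01 = 5.64 ft.
Tailwater y_tw = 5.63 ft: y_tw ≈ y₂, so the jump forms here.

y₂ = 5.64 ft; the jump forms here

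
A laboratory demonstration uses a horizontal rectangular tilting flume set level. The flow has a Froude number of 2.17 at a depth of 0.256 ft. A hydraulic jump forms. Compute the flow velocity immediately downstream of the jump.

V₂ = 2.39 ft/s

Fr₁ = 2.17 (given).
Conjugate-depth relation: y₂/y₁ = ½[√(1 + 8Fr₁²) − 1] = ½[√38.67 − 1] = 2.61.
y₂ = 2.61 × 0.256 = 0.668 ft.
V₁ = Fr₁·√(g·y₁) = 2.17×√(32.2×0.256) = 6.23 ft/s; q = V₁·y₁ = 1.59 ft²/s.
V₂ = q/y₂ = 1.59/0.668 = 2.39 ft/s.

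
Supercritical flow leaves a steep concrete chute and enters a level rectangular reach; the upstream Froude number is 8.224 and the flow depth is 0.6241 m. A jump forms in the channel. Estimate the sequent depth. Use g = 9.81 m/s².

y₂ = 6.953 m

Fr₁ = 8.224 (given).
Sequent-depth ratio: y₂/y₁ = ½[√(1 + 8Fr₁²) − 1] = ½[√542.07 − 1] = 11.14.
y₂ = 11.14 × 0.6241 = 6.953 m.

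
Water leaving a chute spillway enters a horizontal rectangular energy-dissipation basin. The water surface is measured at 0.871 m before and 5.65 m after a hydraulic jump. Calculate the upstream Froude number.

Fr₁ = 4.93

For a rectangular channel the momentum equation gives q² = ½·g·y₁·y₂·(y₁ + y₂) = ½×9.81×0.871×5.65×6.52 = 157.
q = √157 = 12.5 m²/s.
V₁ = q/y₁ = 14.4 m/s; Fr₁ = V₁/√(g·y₁) = 4.93.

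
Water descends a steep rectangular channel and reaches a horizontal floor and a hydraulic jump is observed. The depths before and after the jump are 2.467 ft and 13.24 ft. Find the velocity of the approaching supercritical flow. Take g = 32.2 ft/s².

For a rectangular channel the momentum equation gives q² = ½·g·y₁·y₂·(y₁ + y₂) = ½×32.2×2.467×13.24×15.71 = 8260.
q = √8260 = 90.88 ft²/s.
V₁ = q/y₁ = 90.88/2.467 = 36.84 ft/s.

V₁ = 36.84 ft/s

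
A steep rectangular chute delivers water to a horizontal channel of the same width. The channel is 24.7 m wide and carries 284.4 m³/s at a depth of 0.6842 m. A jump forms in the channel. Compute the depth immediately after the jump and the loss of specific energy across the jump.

y₂ = 5.952 m; ΔE = 8.975 m

q = Q/b = 284.4/24.7 = 11.51 m²/s; V₁ = q/y₁ = 16.83 m/s. Fr₁ = V₁/√(g·y₁) = 6.496.
Conjugate-depth relation: y₂/y₁ = ½[√(1 + 8Fr₁²) − 1] = ½[√338.55 − 1] = 8.700.
y₂ = 8.700 × 0.6842 = 5.952 m.
Head loss: ΔE = (y₂ − y₁)³/(4y₁y₂) = (5.952 − 0.6842)³/(4×0.6842×5.952) = 146.2/16.29 = 8.975 m.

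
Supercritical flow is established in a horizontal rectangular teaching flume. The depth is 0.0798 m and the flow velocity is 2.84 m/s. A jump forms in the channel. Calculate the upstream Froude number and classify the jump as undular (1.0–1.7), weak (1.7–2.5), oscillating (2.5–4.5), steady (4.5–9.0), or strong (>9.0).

Fr₁ = 3.21; oscillating jump

Fr₁ = V₁/√(g·y₁) = 2.84/√(9.81×0.0798) = 3.21.
Fr₁ = 3.21 lies in the oscillating range.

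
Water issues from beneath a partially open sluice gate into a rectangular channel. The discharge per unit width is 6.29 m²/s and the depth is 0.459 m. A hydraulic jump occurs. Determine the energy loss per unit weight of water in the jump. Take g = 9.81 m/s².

V₁ = q/y₁ = 6.29/0.459 = 13.7 m/s. Fr₁ = V₁/√(g·y₁) = 13.7/√(9.81×0.459) = 6.46.
Conjugate-depth relation: y₂/y₁ = ½[√(1 + 8Fr₁²) − 1] = ½[√334.6 − 1] = 8.65.
y₂ = 8.65 × 0.459 = 3.97 m.
V₂ = q/y₂ = 6.29/3.97 = 1.58 m/s. E₁ = y₁ + V₁²/2g = 10.0 m; E₂ = y₂ + V₂²/2g = 4.10 m. ΔE = E₁ − E₂ = 5.93 m.

ΔE = 5.93 m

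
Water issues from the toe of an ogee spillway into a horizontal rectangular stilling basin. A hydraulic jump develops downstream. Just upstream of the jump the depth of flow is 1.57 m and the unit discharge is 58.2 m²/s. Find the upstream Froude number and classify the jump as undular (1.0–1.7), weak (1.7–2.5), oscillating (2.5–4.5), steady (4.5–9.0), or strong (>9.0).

V₁ = q/y₁ = 58.2/1.57 = 37.1 m/s. Fr₁ = V₁/√(g·y₁) = 37.1/√(9.81×1.57) = 9.45.
Fr₁ = 9.45 lies in the strong range.

Fr₁ = 9.45; strong jump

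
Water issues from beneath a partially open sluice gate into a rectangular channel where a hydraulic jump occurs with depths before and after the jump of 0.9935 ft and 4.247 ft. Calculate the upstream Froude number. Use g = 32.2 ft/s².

Fr₁ = 3.358

For a rectangular channel the momentum equation gives q² = ½·g·y₁·y₂·(y₁ + y₂) = ½×32.2×0.9935×4.247×5.240 = 356.0.
q = √356.0 = 18.87 ft²/s.
V₁ = q/y₁ = 18.99 ft/s; Fr₁ = V₁/√(g·y₁) = 3.358.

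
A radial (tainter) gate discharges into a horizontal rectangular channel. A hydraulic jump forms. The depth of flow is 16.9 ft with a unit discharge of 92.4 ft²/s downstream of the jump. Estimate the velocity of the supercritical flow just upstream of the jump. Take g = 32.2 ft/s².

V₁ = 54.7 ft/s

V₂ = q/y₂ = 92.4/16.9 = 5.47 ft/s; Fr₂ = V₂/√(g·y₂) = 0.234.
From the momentum equation (using Fr₂), y₁/y₂ = ½[√(1 + 8Fr₂²) − 1] = ½[√1.439 − 1] = 0.0999.
y₁ = 0.0999 × 16.9 = 1.69 ft.
V₁ = q/y₁ = 92.4/1.69 = 54.7 ft/s.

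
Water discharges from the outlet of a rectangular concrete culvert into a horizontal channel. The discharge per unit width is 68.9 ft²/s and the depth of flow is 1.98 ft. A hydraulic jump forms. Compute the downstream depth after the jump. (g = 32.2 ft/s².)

y₂ = 11.3 ft

V₁ = q/y₁ = 68.9/1.98 = 34.8 ft/s. Fr₁ = V₁/√(g·y₁) = 34.8/√(32.2×1.98) = 4.36.
Sequent-depth ratio: y₂/y₁ = ½[√(1 + 8Fr₁²) − 1] = ½[√152.9 − 1] = 5.68.
y₂ = 5.68 × 1.98 = 11.3 ft.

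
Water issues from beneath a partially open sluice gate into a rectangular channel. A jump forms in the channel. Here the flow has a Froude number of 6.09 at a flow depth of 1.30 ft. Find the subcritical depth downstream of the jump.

y₂ = 10.6 ft

Fr₁ = 6.09 (given).
By Bélanger, y₂/y₁ = ½[√(1 + 8Fr₁²) − 1] = ½[√297.7 − 1] = 8.13.
y₂ = 8.13 × 1.30 = 10.6 ft.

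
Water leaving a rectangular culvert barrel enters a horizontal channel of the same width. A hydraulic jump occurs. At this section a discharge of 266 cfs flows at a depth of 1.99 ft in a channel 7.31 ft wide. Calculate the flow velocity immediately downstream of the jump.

q = Q/b = 266/7.31 = 36.4 ft²/s; V₁ = q/y₁ = 18.3 ft/s. Fr₁ = V₁/√(g·y₁) = 2.28.
Sequent-depth ratio: y₂/y₁ = ½[√(1 + 8Fr₁²) − 1] = ½[√42.74 − 1] = 2.77.
y₂ = 2.77 × 1.99 = 5.51 ft.
V₂ = q/y₂ = 36.4/5.51 = 6.60 ft/s.

V₂ = 6.60 ft/s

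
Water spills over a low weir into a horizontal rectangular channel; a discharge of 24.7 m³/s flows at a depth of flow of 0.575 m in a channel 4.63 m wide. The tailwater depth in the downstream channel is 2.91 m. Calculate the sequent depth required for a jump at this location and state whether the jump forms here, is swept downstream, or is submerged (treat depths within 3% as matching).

q = Q/b = 24.7/4.63 = 5.33 m²/s; V₁ = q/y₁ = 9.28 m/s. Fr₁ = V₁/√(g·y₁) = 3.91.
Sequent-depth ratio: y₂/y₁ = ½[√(1 + 8Fr₁²) − 1] = ½[√123.1 − 1] = 5.05.
y₂ = 5.05 × 0.575 = 2.90 m.
Tailwater y_tw = 2.91 m: y_tw ≈ y₂, so the jump forms here.

y₂ = 2.90 m; the jump forms here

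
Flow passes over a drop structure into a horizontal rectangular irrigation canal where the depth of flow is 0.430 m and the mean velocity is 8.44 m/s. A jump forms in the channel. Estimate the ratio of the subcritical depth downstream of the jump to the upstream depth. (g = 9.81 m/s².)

y₂/y₁ = 5.33

Fr₁ = V₁/√(g·y₁) = 8.44/√(9.81×0.430) = 4.11.
Bélanger equation: y₂/y₁ = ½[√(1 + 8Fr₁²) − 1] = ½[√136.1 − 1] = 5.33.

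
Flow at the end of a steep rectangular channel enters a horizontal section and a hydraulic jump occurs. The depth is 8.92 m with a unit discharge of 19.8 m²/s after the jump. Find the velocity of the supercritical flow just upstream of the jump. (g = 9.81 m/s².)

V₁ = 21.7 m/s

V₂ = q/y₂ = 19.8/8.92 = 2.22 m/s; Fr₂ = V₂/√(g·y₂) = 0.237.
From the momentum equation (using Fr₂), y₁/y₂ = ½[√(1 + 8Fr₂²) − 1] = ½[√1.450 − 1] = 0.102.
y₁ = 0.102 × 8.92 = 0.911 m.
V₁ = q/y₁ = 19.8/0.911 = 21.7 m/s.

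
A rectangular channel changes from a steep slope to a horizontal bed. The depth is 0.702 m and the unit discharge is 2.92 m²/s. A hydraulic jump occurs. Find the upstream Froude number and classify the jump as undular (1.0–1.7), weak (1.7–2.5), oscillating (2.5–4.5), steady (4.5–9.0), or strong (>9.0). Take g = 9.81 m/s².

Fr₁ = 1.59; undular jump

V₁ = q/y₁ = 2.92/0.702 = 4.16 m/s. Fr₁ = V₁/√(g·y₁) = 4.16/√(9.81×0.702) = 1.59.
Fr₁ = 1.59 lies in the undular range.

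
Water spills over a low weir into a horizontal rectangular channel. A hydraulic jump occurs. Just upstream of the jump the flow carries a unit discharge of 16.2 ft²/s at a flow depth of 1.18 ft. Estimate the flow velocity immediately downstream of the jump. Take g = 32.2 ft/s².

V₂ = 5.11 ft/s

V₁ = q/y₁ = 16.2/1.18 = 13.7 ft/s. Fr₁ = V₁/√(g·y₁) = 13.7/√(32.2×1.18) = 2.23.
From the momentum equation for a rectangular channel, y₂/y₁ = ½[√(1 + 8Fr₁²) − 1] = ½[√40.68 − 1] = 2.69.
y₂ = 2.69 × 1.18 = 3.17 ft.
V₂ = q/y₂ = 16.2/3.17 = 5.11 ft/s.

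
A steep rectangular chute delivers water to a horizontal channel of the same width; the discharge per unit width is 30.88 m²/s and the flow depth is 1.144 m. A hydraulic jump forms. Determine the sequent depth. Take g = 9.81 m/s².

y₂ = 12.48 m

V₁ = q/y₁ = 30.88/1.144 = 26.99 m/s. Fr₁ = V₁/√(g·y₁) = 26.99/√(9.81×1.144) = 8.058.
Sequent-depth ratio: y₂/y₁ = ½[√(1 + 8Fr₁²) − 1] = ½[√520.39 − 1] = 10.91.
y₂ = 10.91 × 1.144 = 12.48 m.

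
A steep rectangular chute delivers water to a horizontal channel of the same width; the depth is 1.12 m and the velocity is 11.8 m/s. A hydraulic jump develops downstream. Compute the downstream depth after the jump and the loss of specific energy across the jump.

y₂ = 5.11 m; ΔE = 2.77 m

Fr₁ = V₁/√(g·y₁) = 11.8/√(9.81×1.12) = 3.56.
By Bélanger, y₂/y₁ = ½[√(1 + 8Fr₁²) − 1] = ½[√102.4 − 1] = 4.56.
y₂ = 4.56 × 1.12 = 5.11 m.
Head loss: ΔE = (y₂ − y₁)³/(4y₁y₂) = (5.11 − 1.12)³/(4×1.12×5.11) = 63.3/22.9 = 2.77 m.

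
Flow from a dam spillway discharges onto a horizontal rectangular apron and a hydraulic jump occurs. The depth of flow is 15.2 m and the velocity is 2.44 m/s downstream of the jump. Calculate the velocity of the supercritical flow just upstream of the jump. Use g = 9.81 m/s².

V₁ = 32.8 m/s

Fr₂ = V₂/√(g·y₂) = 2.44/√(9.81×15.2) = 0.200.
From the momentum equation (using Fr₂), y₁/y₂ = ½[√(1 + 8Fr₂²) − 1] = ½[√1.319 − 1] = 0.0743.
y₁ = 0.0743 × 15.2 = 1.13 m.
V₁ = q/y₁ = 37.1/1.13 = 32.8 m/s.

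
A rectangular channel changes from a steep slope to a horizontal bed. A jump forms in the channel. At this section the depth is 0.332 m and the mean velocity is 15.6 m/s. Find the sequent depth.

Fr₁ = V₁/√(g·y₁) = 15.6/√(9.81×0.332) = 8.64.
Sequent-depth ratio: y₂/y₁ = ½[√(1 + 8Fr₁²) − 1] = ½[√598.8 − 1] = 11.7.
y₂ = 11.7 × 0.332 = 3.90 m.

y₂ = 3.90 m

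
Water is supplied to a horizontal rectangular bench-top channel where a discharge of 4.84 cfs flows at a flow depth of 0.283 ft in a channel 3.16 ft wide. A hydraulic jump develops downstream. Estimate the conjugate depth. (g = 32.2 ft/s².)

y₂ = 0.590 ft

q = Q/b = 4.84/3.16 = 1.53 ft²/s; V₁ = q/y₁ = 5.41 ft/s. Fr₁ = V₁/√(g·y₁) = 1.79.
Conjugate-depth relation: y₂/y₁ = ½[√(1 + 8Fr₁²) − 1] = ½[√26.72 − 1] = 2.08.
y₂ = 2.08 × 0.283 = 0.590 ft.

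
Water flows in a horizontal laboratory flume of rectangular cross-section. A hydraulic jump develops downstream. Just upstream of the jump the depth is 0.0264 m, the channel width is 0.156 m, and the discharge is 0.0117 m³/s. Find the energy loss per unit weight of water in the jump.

q = Q/b = 0.0117/0.156 = 0.0750 m²/s; V₁ = q/y₁ = 2.84 m/s. Fr₁ = V₁/√(g·y₁) = 5.58.
From the momentum equation for a rectangular channel, y₂/y₁ = ½[√(1 + 8Fr₁²) − 1] = ½[√250.3 − 1] = 7.41.
y₂ = 7.41 × 0.0264 = 0.196 m.
Head loss: ΔE = (y₂ − y₁)³/(4y₁y₂) = (0.196 − 0.0264)³/(4×0.0264×0.196) = 0.00485/0.0207 = 0.235 m.

ΔE = 0.235 m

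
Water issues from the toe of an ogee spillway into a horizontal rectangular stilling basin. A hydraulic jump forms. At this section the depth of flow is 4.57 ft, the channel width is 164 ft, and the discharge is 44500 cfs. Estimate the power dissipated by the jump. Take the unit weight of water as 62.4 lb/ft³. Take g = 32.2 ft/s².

P = 144194 hp

q = Q/b = 44500/164 = 271 ft²/s; V₁ = q/y₁ = 59.4 ft/s. Fr₁ = V₁/√(g·y₁) = 4.89.
By Bélanger, y₂/y₁ = ½[√(1 + 8Fr₁²) − 1] = ½[√192.7 − 1] = 6.44.
y₂ = 6.44 × 4.57 = 29.4 ft.
Head loss: ΔE = (y₂ − y₁)³/(4y₁y₂) = (29.4 − 4.57)³/(4×4.57×29.4) = 15365/538 = 28.6 ft.
P = γ·Q·ΔE/550 = 62.4 × 44500 × 28.6 / 550 = 144194 hp.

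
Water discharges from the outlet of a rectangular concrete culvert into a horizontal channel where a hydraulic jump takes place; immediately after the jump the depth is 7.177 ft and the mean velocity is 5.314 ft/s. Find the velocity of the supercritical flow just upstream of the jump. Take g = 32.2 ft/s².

Fr₂ = V₂/√(g·y₂) = 5.314/√(32.2×7.177) = 0.3496.
The Bélanger relation is symmetric: y₁/y₂ = ½[√(1 + 8Fr₂²) − 1] = ½[√1.9775 − 1] = 0.2031.
y₁ = 0.2031 × 7.177 = 1.458 ft.
V₁ = q/y₁ = 38.14/1.458 = 26.16 ft/s.

V₁ = 26.16 ft/s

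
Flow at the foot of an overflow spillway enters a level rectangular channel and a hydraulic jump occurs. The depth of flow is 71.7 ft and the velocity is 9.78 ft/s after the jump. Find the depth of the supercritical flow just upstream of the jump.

Fr₂ = V₂/√(g·y₂) = 9.78/√(32.2×71.7) = 0.204.
The Bélanger relation is symmetric: y₁/y₂ = ½[√(1 + 8Fr₂²) − 1] = ½[√1.331 − 1] = 0.0769.
y₁ = 0.0769 × 71.7 = 5.52 ft.

y₁ = 5.52 ft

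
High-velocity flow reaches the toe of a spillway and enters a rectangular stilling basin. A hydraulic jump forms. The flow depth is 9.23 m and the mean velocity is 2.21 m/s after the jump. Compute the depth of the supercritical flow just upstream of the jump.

Fr₂ = V₂/√(g·y₂) = 2.21/√(9.81×9.23) = 0.232.
Since the conjugate-depth ratio holds either way, y₁/y₂ = ½[√(1 + 8Fr₂²) − 1] = ½[√1.432 − 1] = 0.0982.
y₁ = 0.0982 × 9.23 = 0.907 m.

y₁ = 0.907 m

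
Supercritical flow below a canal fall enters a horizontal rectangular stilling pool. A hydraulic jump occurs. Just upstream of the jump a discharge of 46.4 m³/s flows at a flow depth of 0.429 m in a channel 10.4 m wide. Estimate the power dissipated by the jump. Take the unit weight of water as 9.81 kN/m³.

q = Q/b = 46.4/10.4 = 4.46 m²/s; V₁ = q/y₁ = 10.4 m/s. Fr₁ = V₁/√(g·y₁) = 5.07.
By Bélanger, y₂/y₁ = ½[√(1 + 8Fr₁²) − 1] = ½[√206.6 − 1] = 6.69.
y₂ = 6.69 × 0.429 = 2.87 m.
Head loss: ΔE = (y₂ − y₁)³/(4y₁y₂) = (2.87 − 0.429)³/(4×0.429×2.87) = 14.5/4.92 = 2.95 m.
P = γ·Q·ΔE = 9.81 × 46.4 × 2.95 = 1343 kW.

P = 1343 kW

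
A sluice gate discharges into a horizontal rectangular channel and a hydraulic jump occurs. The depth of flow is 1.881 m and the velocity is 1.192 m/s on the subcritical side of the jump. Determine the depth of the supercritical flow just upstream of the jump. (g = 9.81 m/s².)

y₁ = 0.2551 m

Fr₂ = V₂/√(g·y₂) = 1.192/√(9.81×1.881) = 0.2775.
Since the conjugate-depth ratio holds either way, y₁/y₂ = ½[√(1 + 8Fr₂²) − 1] = ½[√1.6160 − 1] = 0.1356.
y₁ = 0.1356 × 1.881 = 0.2551 m.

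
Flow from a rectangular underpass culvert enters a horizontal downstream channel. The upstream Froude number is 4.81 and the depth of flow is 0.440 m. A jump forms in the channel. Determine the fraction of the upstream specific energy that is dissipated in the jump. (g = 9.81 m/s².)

Fr₁ = 4.81 (given).
By Bélanger, y₂/y₁ = ½[√(1 + 8Fr₁²) − 1] = ½[√186.1 − 1] = 6.32.
y₂ = 6.32 × 0.440 = 2.78 m.
E₁ = y₁(1 + Fr₁²/2) = 0.440×(1 + 4.81²/2) = 5.53 m. ΔE = (y₂ − y₁)³/(4y₁y₂) = 2.62 m. ΔE/E₁ = 2.62/5.53 = 0.474.

ΔE/E₁ = 0.474 (47.4%)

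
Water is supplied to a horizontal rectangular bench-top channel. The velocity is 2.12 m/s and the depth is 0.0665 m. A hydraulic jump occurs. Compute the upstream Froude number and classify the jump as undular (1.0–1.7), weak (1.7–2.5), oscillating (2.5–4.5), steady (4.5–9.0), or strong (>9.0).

Fr₁ = V₁/√(g·y₁) = 2.12/√(9.81×0.0665) = 2.62.
Fr₁ = 2.62 lies in the oscillating range.

Fr₁ = 2.62; oscillating jump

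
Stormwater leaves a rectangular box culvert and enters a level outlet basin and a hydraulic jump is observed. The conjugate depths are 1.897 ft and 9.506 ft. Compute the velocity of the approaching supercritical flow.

V₁ = 30.33 ft/s

For a rectangular channel the momentum equation gives q² = ½·g·y₁·y₂·(y₁ + y₂) = ½×32.2×1.897×9.506×11.40 = 3311.
q = √3311 = 57.54 ft²/s.
V₁ = q/y₁ = 57.54/1.897 = 30.33 ft/s.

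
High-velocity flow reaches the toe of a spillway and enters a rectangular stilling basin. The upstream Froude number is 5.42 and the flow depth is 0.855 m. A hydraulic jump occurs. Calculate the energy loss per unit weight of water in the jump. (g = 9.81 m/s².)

ΔE = 7.03 m

Fr₁ = 5.42 (given).
By Bélanger, y₂/y₁ = ½[√(1 + 8Fr₁²) − 1] = ½[√236.0 − 1] = 7.18.
y₂ = 7.18 × 0.855 = 6.14 m.
V₁ = Fr₁·√(g·y₁) = 5.42×√(9.81×0.855) = 15.7 m/s; q = V₁·y₁ = 13.4 m²/s. V₂ = q/y₂ = 13.4/6.14 = 2.19 m/s. E₁ = y₁ + V₁²/2g = 13.4 m; E₂ = y₂ + V₂²/2g = 6.38 m. ΔE = E₁ − E₂ = 7.03 m.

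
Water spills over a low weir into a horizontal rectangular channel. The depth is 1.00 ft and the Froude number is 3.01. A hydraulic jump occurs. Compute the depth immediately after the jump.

Fr₁ = 3.01 (given).
Conjugate-depth relation: y₂/y₁ = ½[√(1 + 8Fr₁²) − 1] = ½[√73.48 − 1] = 3.79.
y₂ = 3.79 × 1.00 = 3.79 ft.

y₂ = 3.79 ft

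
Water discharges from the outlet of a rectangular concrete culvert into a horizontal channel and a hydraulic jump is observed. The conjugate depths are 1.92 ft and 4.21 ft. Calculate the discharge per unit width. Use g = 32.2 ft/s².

For a rectangular channel the momentum equation gives q² = ½·g·y₁·y₂·(y₁ + y₂) = ½×32.2×1.92×4.21×6.13 = 798.
q = √798 = 28.2 ft²/s.

q = 28.2 ft²/s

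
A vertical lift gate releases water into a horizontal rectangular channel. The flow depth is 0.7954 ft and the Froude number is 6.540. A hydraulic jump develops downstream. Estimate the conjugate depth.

Fr₁ = 6.540 (given).
Sequent-depth ratio: y₂/y₁ = ½[√(1 + 8Fr₁²) − 1] = ½[√343.17 − 1] = 8.762.
y₂ = 8.762 × 0.7954 = 6.970 ft.

y₂ = 6.970 ft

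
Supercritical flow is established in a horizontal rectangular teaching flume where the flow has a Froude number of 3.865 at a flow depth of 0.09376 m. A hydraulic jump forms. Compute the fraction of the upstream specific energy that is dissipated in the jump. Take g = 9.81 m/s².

ΔE/E₁ = 0.376 (37.6%)

Fr₁ = 3.865 (given).
Conjugate-depth relation: y₂/y₁ = ½[√(1 + 8Fr₁²) − 1] = ½[√120.51 − 1] = 4.989.
y₂ = 4.989 × 0.09376 = 0.4677 m.
E₁ = y₁(1 + Fr₁²/2) = 0.09376×(1 + 3.865²/2) = 0.7941 m. ΔE = (y₂ − y₁)³/(4y₁y₂) = 0.2982 m. ΔE/E₁ = 0.2982/0.7941 = 0.376.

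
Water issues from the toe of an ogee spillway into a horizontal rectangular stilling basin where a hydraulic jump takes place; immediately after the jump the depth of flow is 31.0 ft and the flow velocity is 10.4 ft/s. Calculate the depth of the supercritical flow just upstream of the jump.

Fr₂ = V₂/√(g·y₂) = 10.4/√(32.2×31.0) = 0.329.
Applying the sequent-depth relation in reverse, y₁/y₂ = ½[√(1 + 8Fr₂²) − 1] = ½[√1.867 − 1] = 0.183.
y₁ = 0.183 × 31.0 = 5.68 ft.

y₁ = 5.68 ft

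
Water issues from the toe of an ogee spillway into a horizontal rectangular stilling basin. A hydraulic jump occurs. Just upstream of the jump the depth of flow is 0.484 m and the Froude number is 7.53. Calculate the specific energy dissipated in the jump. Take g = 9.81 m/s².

Fr₁ = 7.53 (given).
Conjugate-depth relation: y₂/y₁ = ½[√(1 + 8Fr₁²) − 1] = ½[√454.6 − 1] = 10.2.
y₂ = 10.2 × 0.484 = 4.92 m.
V₁ = Fr₁·√(g·y₁) = 7.53×√(9.81×0.484) = 16.4 m/s; q = V₁·y₁ = 7.94 m²/s. V₂ = q/y₂ = 7.94/4.92 = 1.61 m/s. E₁ = y₁ + V₁²/2g = 14.2 m; E₂ = y₂ + V₂²/2g = 5.05 m. ΔE = E₁ − E₂ = 9.15 m.

ΔE = 9.15 m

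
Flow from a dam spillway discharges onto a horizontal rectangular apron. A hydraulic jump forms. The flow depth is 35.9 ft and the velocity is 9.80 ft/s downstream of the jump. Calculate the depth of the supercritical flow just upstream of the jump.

y₁ = 5.21 ft

Fr₂ = V₂/√(g·y₂) = 9.80/√(32.2×35.9) = 0.288.
From the momentum equation (using Fr₂), y₁/y₂ = ½[√(1 + 8Fr₂²) − 1] = ½[√1.665 − 1] = 0.145.
y₁ = 0.145 × 35.9 = 5.21 ft.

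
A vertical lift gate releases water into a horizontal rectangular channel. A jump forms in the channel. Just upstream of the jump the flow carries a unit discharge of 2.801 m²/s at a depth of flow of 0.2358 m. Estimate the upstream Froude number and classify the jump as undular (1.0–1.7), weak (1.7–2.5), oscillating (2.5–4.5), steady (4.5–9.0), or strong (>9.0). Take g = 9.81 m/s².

V₁ = q/y₁ = 2.801/0.2358 = 11.88 m/s. Fr₁ = V₁/√(g·y₁) = 11.88/√(9.81×0.2358) = 7.810.
Fr₁ = 7.810 lies in the steady range.

Fr₁ = 7.810; steady jump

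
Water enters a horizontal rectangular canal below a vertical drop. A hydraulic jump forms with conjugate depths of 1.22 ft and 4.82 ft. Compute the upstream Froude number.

Fr₁ = 3.13

For a rectangular channel the momentum equation gives q² = ½·g·y₁·y₂·(y₁ + y₂) = ½×32.2×1.22×4.82×6.04 = 572.
q = √572 = 23.9 ft²/s.
V₁ = q/y₁ = 19.6 ft/s; Fr₁ = V₁/√(g·y₁) = 3.13.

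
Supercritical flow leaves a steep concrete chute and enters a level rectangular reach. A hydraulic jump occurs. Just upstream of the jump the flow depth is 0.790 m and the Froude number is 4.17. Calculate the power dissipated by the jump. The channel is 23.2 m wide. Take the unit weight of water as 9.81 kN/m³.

P = 6562 kW

Fr₁ = 4.17 (given).
Bélanger equation: y₂/y₁ = ½[√(1 + 8Fr₁²) − 1] = ½[√140.1 − 1] = 5.42.
y₂ = 5.42 × 0.790 = 4.28 m.
V₁ = Fr₁·√(g·y₁) = 4.17×√(9.81×0.790) = 11.6 m/s; q = V₁·y₁ = 9.17 m²/s. V₂ = q/y₂ = 9.17/4.28 = 2.14 m/s. E₁ = y₁ + V₁²/2g = 7.66 m; E₂ = y₂ + V₂²/2g = 4.51 m. ΔE = E₁ − E₂ = 3.14 m.
Q = q·b = 9.17 × 23.2 = 213 m³/s. P = γ·Q·ΔE = 9.81 × 213 × 3.14 = 6562 kW.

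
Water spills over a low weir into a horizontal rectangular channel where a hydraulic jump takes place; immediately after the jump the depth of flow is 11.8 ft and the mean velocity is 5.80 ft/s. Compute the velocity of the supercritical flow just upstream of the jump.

Fr₂ = V₂/√(g·y₂) = 5.80/√(32.2×11.8) = 0.298.
Since the conjugate-depth ratio holds either way, y₁/y₂ = ½[√(1 + 8Fr₂²) − 1] = ½[√1.708 − 1] = 0.154.
y₁ = 0.154 × 11.8 = 1.81 ft.
V₁ = q/y₁ = 68.4/1.81 = 37.8 ft/s.

V₁ = 37.8 ft/s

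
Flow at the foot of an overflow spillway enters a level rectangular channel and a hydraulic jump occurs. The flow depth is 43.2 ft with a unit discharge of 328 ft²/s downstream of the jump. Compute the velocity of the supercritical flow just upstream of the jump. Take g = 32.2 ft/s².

V₂ = q/y₂ = 328/43.2 = 7.59 ft/s; Fr₂ = V₂/√(g·y₂) = 0.204.
The Bélanger relation is symmetric: y₁/y₂ = ½[√(1 + 8Fr₂²) − 1] = ½[√1.332 − 1] = 0.0770.
y₁ = 0.0770 × 43.2 = 3.32 ft.
V₁ = q/y₁ = 328/3.32 = 98.7 ft/s.

V₁ = 98.7 ft/s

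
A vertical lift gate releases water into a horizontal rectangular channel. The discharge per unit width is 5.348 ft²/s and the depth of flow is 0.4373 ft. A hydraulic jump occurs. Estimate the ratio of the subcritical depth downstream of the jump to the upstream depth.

V₁ = q/y₁ = 5.348/0.4373 = 12.23 ft/s. Fr₁ = V₁/√(g·y₁) = 12.23/√(32.2×0.4373) = 3.259.
Sequent-depth ratio: y₂/y₁ = ½[√(1 + 8Fr₁²) − 1] = ½[√85.973 − 1] = 4.136.

y₂/y₁ = 4.136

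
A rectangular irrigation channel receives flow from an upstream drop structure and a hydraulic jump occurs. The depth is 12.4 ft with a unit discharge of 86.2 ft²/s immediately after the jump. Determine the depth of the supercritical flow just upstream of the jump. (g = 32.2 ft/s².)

V₂ = q/y₂ = 86.2/12.4 = 6.95 ft/s; Fr₂ = V₂/√(g·y₂) = 0.348.
From the momentum equation (using Fr₂), y₁/y₂ = ½[√(1 + 8Fr₂²) − 1] = ½[√1.968 − 1] = 0.201.
y₁ = 0.201 × 12.4 = 2.50 ft.

y₁ = 2.50 ft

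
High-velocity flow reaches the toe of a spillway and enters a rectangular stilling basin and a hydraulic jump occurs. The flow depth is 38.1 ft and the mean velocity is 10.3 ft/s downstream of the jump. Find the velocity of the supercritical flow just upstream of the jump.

V₁ = 68.5 ft/s

Fr₂ = V₂/√(g·y₂) = 10.3/√(32.2×38.1) = 0.294.
The Bélanger relation is symmetric: y₁/y₂ = ½[√(1 + 8Fr₂²) − 1] = ½[√1.692 − 1] = 0.150.
y₁ = 0.150 × 38.1 = 5.73 ft.
V₁ = q/y₁ = 392/5.73 = 68.5 ft/s.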